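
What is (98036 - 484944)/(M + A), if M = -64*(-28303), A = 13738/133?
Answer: -25729382/120464437 ≈ -0.21358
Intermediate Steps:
A = 13738/133 (A = (1/133)*13738 = 13738/133 ≈ 103.29)
M = 1811392
(98036 - 484944)/(M + A) = (98036 - 484944)/(1811392 + 13738/133) = -386908/240928874/133 = -386908*133/240928874 = -25729382/120464437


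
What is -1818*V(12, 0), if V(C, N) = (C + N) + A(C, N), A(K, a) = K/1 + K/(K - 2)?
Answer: -229068/5 ≈ -45814.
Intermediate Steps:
A(K, a) = K + K/(-2 + K) (A(K, a) = K*1 + K/(-2 + K) = K + K/(-2 + K))
V(C, N) = C + N + C*(-1 + C)/(-2 + C) (V(C, N) = (C + N) + C*(-1 + C)/(-2 + C) = C + N + C*(-1 + C)/(-2 + C))
-1818*V(12, 0) = -1818*(12*(-1 + 12) + (-2 + 12)*(12 + 0))/(-2 + 12) = -1818*(12*11 + 10*12)/10 = -909*(132 + 120)/5 = -909*252/5 = -1818*126/5 = -229068/5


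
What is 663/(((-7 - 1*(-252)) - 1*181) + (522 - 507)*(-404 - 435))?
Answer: -663/12521 ≈ -0.052951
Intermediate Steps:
663/(((-7 - 1*(-252)) - 1*181) + (522 - 507)*(-404 - 435)) = 663/(((-7 + 252) - 181) + 15*(-839)) = 663/((245 - 181) - 12585) = 663/(64 - 12585) = 663/(-12521) = -1/12521*663 = -663/12521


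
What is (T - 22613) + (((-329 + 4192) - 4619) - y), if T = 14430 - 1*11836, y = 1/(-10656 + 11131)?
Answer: -9868126/475 ≈ -20775.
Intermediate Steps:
y = 1/475 ≈ 0.0021053
T = 2594 (T = 14430 - 11836 = 2594)
(T - 22613) + (((-329 + 4192) - 4619) - y) = (2594 - 22613) + (((-329 + 4192) - 4619) - 1*1/475) = -20019 + ((3863 - 4619) - 1/475) = -20019 + (-756 - 1/475) = -20019 - 359101/475 = -9868126/475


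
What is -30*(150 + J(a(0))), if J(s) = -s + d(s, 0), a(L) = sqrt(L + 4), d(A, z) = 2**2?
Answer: -4560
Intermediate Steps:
d(A, z) = 4
a(L) = sqrt(4 + L)
J(s) = 4 - s (J(s) = -s + 4 = 4 - s)
-30*(150 + J(a(0))) = -30*(150 + (4 - sqrt(4 + 0))) = -30*(150 + (4 - sqrt(4))) = -30*(150 + (4 - 1*2)) = -30*(150 + (4 - 2)) = -30*(150 + 2) = -30*152 = -4560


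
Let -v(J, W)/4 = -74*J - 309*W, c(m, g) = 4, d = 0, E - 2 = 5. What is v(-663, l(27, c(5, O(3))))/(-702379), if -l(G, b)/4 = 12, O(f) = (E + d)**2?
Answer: 255576/702379 ≈ 0.36387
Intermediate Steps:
E = 7 (E = 2 + 5 = 7)
O(f) = 49 (O(f) = (7 + 0)**2 = 7**2 = 49)
l(G, b) = -48 (l(G, b) = -4*12 = -48)
v(J, W) = 296*J + 1236*W (v(J, W) = -4*(-74*J - 309*W) = -4*(-309*W - 74*J) = 296*J + 1236*W)
v(-663, l(27, c(5, O(3))))/(-702379) = (296*(-663) + 1236*(-48))/(-702379) = (-196248 - 59328)*(-1/702379) = -255576*(-1/702379) = 255576/702379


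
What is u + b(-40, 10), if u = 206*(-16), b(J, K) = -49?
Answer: -3345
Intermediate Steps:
u = -3296
u + b(-40, 10) = -3296 - 49 = -3345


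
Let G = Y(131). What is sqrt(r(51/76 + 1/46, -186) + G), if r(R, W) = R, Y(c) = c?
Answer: sqrt(100596963)/874 ≈ 11.476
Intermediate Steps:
G = 131
sqrt(r(51/76 + 1/46, -186) + G) = sqrt((51/76 + 1/46) + 131) = sqrt(1211/1748 + 131) = sqrt(230199/1748) = sqrt(100596963)/874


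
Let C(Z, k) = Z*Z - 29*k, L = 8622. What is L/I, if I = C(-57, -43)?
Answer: 4311/2248 ≈ 1.9177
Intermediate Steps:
C(Z, k) = Z² - 29*k
I = 4496 (I = (-57)² - 29*(-43) = 3249 + 1247 = 4496)
L/I = 8622/4496 = 8622*(1/4496) = 4311/2248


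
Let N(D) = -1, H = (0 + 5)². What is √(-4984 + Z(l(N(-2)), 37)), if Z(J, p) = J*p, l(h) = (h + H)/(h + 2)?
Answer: 64*I ≈ 64.0*I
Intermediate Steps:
H = 25 (H = 5² = 25)
l(h) = (25 + h)/(2 + h) (l(h) = (h + 25)/(h + 2) = (25 + h)/(2 + h))
√(-4984 + Z(l(N(-2)), 37)) = √(-4984 + ((25 - 1)/(2 - 1))*37) = √(-4984 + (24/1)*37) = √(-4984 + (1*24)*37) = √(-4984 + 24*37) = √(-4984 + 888) = √(-4096) = 64*I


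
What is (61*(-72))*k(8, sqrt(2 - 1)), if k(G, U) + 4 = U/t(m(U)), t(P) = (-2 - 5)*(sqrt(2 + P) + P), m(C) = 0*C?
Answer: 17568 + 2196*sqrt(2)/7 ≈ 18012.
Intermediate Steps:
m(C) = 0
t(P) = -7*P - 7*sqrt(2 + P) (t(P) = -7*(P + sqrt(2 + P)) = -7*P - 7*sqrt(2 + P))
k(G, U) = -4 - U*sqrt(2)/14 (k(G, U) = -4 + U/(-7*0 - 7*sqrt(2 + 0)) = -4 + U/(0 - 7*sqrt(2)) = -4 + U/((-7*sqrt(2))) = -4 + U*(-sqrt(2)/14) = -4 - U*sqrt(2)/14)
(61*(-72))*k(8, sqrt(2 - 1)) = (61*(-72))*(-4 - sqrt(2 - 1)*sqrt(2)/14) = -4392*(-4 - sqrt(1)*sqrt(2)/14) = -4392*(-4 - 1/14*1*sqrt(2)) = -4392*(-4 - sqrt(2)/14) = 17568 + 2196*sqrt(2)/7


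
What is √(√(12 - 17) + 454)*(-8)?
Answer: -8*√(454 + I*√5) ≈ -170.46 - 0.41977*I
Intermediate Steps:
√(√(12 - 17) + 454)*(-8) = √(√(-5) + 454)*(-8) = √(I*√5 + 454)*(-8) = √(454 + I*√5)*(-8) = -8*√(454 + I*√5)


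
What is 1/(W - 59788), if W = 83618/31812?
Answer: -15906/950946119 ≈ -1.6726e-5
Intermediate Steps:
W = 41809/15906 (W = 83618*(1/31812) = 41809/15906 ≈ 2.6285)
1/(W - 59788) = 1/(41809/15906 - 59788) = 1/(-950946119/15906) = -15906/950946119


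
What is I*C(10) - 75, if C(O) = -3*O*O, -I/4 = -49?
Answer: -58875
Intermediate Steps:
I = 196 (I = -4*(-49) = 196)
C(O) = -3*O²
I*C(10) - 75 = 196*(-3*10²) - 75 = 196*(-3*100) - 75 = 196*(-300) - 75 = -58800 - 75 = -58875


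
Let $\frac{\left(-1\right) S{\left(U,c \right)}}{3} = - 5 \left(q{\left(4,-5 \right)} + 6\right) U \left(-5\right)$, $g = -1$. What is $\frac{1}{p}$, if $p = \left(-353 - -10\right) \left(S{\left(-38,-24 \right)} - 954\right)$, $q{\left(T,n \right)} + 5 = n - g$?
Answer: $\frac{1}{3259872} \approx 3.0676 \cdot 10^{-7}$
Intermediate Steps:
$q{\left(T,n \right)} = -4 + n$ ($q{\left(T,n \right)} = -5 + \left(n - -1\right) = -5 + \left(n + 1\right) = -5 + \left(1 + n\right) = -4 + n$)
$S{\left(U,c \right)} = 225 U$ ($S{\left(U,c \right)} = - 3 - 5 \left(\left(-4 - 5\right) + 6\right) U \left(-5\right) = - 3 - 5 \left(-9 + 6\right) U \left(-5\right) = - 3 \left(-5\right) \left(-3\right) U \left(-5\right) = - 3 \cdot 15 U \left(-5\right) = - 3 \left(- 75 U\right) = 225 U$)
$p = 3259872$ ($p = \left(-353 - -10\right) \left(225 \left(-38\right) - 954\right) = \left(-353 + 10\right) \left(-8550 - 954\right) = \left(-343\right) \left(-9504\right) = 3259872$)
$\frac{1}{p} = \frac{1}{3259872}$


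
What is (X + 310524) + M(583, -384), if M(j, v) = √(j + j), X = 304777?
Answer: 615301 + √1166 ≈ 6.1534e+5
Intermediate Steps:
M(j, v) = √2*√j (M(j, v) = √(2*j) = √2*√j)
(X + 310524) + M(583, -384) = (304777 + 310524) + √2*√583 = 615301 + √1166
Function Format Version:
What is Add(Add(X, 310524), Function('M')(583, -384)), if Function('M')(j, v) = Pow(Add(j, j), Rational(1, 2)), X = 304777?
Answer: Add(615301, Pow(1166, Rational(1, 2))) ≈ 6.1534e+5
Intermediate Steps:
Function('M')(j, v) = Mul(Pow(2, Rational(1, 2)), Pow(j, Rational(1, 2))) (Function('M')(j, v) = Pow(Mul(2, j), Rational(1, 2)) = Mul(Pow(2, Rational(1, 2)), Pow(j, Rational(1, 2))))
Add(Add(X, 310524), Function('M')(583, -384)) = Add(Add(304777, 310524), Mul(Pow(2, Rational(1, 2)), Pow(583, Rational(1, 2)))) = Add(615301, Pow(1166, Rational(1, 2)))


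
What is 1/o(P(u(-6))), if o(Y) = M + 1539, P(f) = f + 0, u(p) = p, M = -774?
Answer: 1/765 ≈ 0.0013072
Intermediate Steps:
P(f) = f
o(Y) = 765 (o(Y) = -774 + 1539 = 765)
1/o(P(u(-6))) = 1/765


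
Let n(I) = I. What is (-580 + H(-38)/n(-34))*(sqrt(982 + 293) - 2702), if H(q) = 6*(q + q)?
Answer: 26025664/17 - 48160*sqrt(51)/17 ≈ 1.5107e+6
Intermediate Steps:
H(q) = 12*q (H(q) = 6*(2*q) = 12*q)
(-580 + H(-38)/n(-34))*(sqrt(982 + 293) - 2702) = (-580 + (12*(-38))/(-34))*(sqrt(982 + 293) - 2702) = (-580 - 456*(-1/34))*(sqrt(1275) - 2702) = (-580 + 228/17)*(5*sqrt(51) - 2702) = -9632*(-2702 + 5*sqrt(51))/17 = 26025664/17 - 48160*sqrt(51)/17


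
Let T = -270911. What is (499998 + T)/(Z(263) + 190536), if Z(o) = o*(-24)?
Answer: 229087/184224 ≈ 1.2435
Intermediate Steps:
Z(o) = -24*o
(499998 + T)/(Z(263) + 190536) = (499998 - 270911)/(-24*263 + 190536) = 229087/(-6312 + 190536) = 229087/184224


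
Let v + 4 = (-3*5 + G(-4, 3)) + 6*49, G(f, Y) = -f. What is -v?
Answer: -279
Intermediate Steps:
v = 279 (v = -4 + ((-3*5 - 1*(-4)) + 6*49) = -4 + ((-15 + 4) + 294) = -4 + (-11 + 294) = -4 + 283 = 279)
-v = -1*279 = -279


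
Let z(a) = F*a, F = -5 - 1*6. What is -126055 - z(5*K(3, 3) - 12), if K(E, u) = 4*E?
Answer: -125527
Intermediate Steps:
F = -11 (F = -5 - 6 = -11)
z(a) = -11*a
-126055 - z(5*K(3, 3) - 12) = -126055 - (-11)*(5*(4*3) - 12) = -126055 - (-11)*(5*12 - 12) = -126055 - (-11)*(60 - 12) = -126055 - (-11)*48 = -126055 - 1*(-528) = -126055 + 528 = -125527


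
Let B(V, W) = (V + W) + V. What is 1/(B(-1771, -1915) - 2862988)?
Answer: -1/2868445 ≈ -3.4862e-7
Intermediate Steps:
B(V, W) = W + 2*V
1/(B(-1771, -1915) - 2862988) = 1/((-1915 + 2*(-1771)) - 2862988) = 1/((-1915 - 3542) - 2862988) = 1/(-5457 - 2862988) = 1/(-2868445) = -1/2868445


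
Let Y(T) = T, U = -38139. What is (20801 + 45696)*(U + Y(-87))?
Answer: -2541914322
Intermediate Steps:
(20801 + 45696)*(U + Y(-87)) = (20801 + 45696)*(-38139 - 87) = 66497*(-38226) = -2541914322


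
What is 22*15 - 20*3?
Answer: 270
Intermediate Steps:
22*15 - 20*3 = 330 - 60 = 270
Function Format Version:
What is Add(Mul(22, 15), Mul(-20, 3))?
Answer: 270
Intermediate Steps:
Add(Mul(22, 15), Mul(-20, 3)) = Add(330, -60) = 270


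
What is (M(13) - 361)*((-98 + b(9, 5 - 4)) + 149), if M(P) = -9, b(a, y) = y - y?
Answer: -18870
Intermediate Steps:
b(a, y) = 0
(M(13) - 361)*((-98 + b(9, 5 - 4)) + 149) = (-9 - 361)*((-98 + 0) + 149) = -370*(-98 + 149) = -370*51 = -18870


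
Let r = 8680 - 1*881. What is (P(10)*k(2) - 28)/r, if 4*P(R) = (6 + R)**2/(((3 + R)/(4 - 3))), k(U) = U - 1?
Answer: -300/101387 ≈ -0.0029590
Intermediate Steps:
k(U) = -1 + U
r = 7799 (r = 8680 - 881 = 7799)
P(R) = (6 + R)**2/(4*(3 + R)) (P(R) = ((6 + R)**2/(((3 + R)/(4 - 3))))/4 = ((6 + R)**2/(((3 + R)/1)))/4 = ((6 + R)**2/(((3 + R)*1)))/4 = ((6 + R)**2/(3 + R))/4 = (6 + R)**2/(4*(3 + R)))
(P(10)*k(2) - 28)/r = (((6 + 10)**2/(4*(3 + 10)))*(-1 + 2) - 28)/7799 = (((1/4)*16**2/13)*1 - 28)*(1/7799) = (((1/4)*(1/13)*256)*1 - 28)*(1/7799) = ((64/13)*1 - 28)*(1/7799) = (64/13 - 28)*(1/7799) = -300/13*1/7799 = -300/101387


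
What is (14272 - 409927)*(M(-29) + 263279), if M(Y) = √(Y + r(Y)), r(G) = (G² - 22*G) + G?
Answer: -104167652745 - 2769585*√29 ≈ -1.0418e+11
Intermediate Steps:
r(G) = G² - 21*G
M(Y) = √(Y + Y*(-21 + Y))
(14272 - 409927)*(M(-29) + 263279) = (14272 - 409927)*(√(-29*(-20 - 29)) + 263279) = -395655*(√(-29*(-49)) + 263279) = -395655*(√1421 + 263279) = -395655*(7*√29 + 263279) = -395655*(263279 + 7*√29) = -104167652745 - 2769585*√29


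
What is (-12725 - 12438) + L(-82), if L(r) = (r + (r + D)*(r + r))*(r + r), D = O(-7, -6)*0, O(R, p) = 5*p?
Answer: -2217187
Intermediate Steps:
D = 0 (D = (5*(-6))*0 = -30*0 = 0)
L(r) = 2*r*(r + 2*r**2) (L(r) = (r + (r + 0)*(r + r))*(r + r) = (r + r*(2*r))*(2*r) = (r + 2*r**2)*(2*r) = 2*r*(r + 2*r**2))
(-12725 - 12438) + L(-82) = (-12725 - 12438) + (-82)**2*(2 + 4*(-82)) = -25163 + 6724*(2 - 328) = -25163 + 6724*(-326) = -25163 - 2192024 = -2217187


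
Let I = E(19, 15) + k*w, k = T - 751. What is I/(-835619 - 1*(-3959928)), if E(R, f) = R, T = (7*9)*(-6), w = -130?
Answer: 146789/3124309 ≈ 0.046983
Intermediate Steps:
T = -378 (T = 63*(-6) = -378)
k = -1129 (k = -378 - 751 = -1129)
I = 146789 (I = 19 - 1129*(-130) = 19 + 146770 = 146789)
I/(-835619 - 1*(-3959928)) = 146789/(-835619 - 1*(-3959928)) = 146789/(-835619 + 3959928) = 146789/3124309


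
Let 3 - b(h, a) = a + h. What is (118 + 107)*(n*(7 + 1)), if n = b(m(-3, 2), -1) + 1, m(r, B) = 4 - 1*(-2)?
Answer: -1800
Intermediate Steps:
m(r, B) = 6 (m(r, B) = 4 + 2 = 6)
b(h, a) = 3 - a - h (b(h, a) = 3 - (a + h) = 3 + (-a - h) = 3 - a - h)
n = -1 (n = (3 - 1*(-1) - 1*6) + 1 = (3 + 1 - 6) + 1 = -2 + 1 = -1)
(118 + 107)*(n*(7 + 1)) = (118 + 107)*(-(7 + 1)) = 225*(-1*8) = 225*(-8) = -1800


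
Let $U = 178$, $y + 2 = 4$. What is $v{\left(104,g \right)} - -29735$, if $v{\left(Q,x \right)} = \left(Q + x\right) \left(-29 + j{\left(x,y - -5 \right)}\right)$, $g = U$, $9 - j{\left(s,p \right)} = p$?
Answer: $22121$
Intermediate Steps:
$y = 2$ ($y = -2 + 4 = 2$)
$j{\left(s,p \right)} = 9 - p$
$g = 178$
$v{\left(Q,x \right)} = - 27 Q - 27 x$ ($v{\left(Q,x \right)} = \left(Q + x\right) \left(-29 + \left(9 - \left(2 - -5\right)\right)\right) = \left(Q + x\right) \left(-29 + \left(9 - \left(2 + 5\right)\right)\right) = \left(Q + x\right) \left(-29 + \left(9 - 7\right)\right) = \left(Q + x\right) \left(-29 + 2\right) = \left(Q + x\right) \left(-27\right) = - 27 Q - 27 x$)
$v{\left(104,g \right)} - -29735 = \left(\left(-27\right) 104 - 4806\right) - -29735 = \left(-2808 - 4806\right) + 29735 = -7614 + 29735 = 22121$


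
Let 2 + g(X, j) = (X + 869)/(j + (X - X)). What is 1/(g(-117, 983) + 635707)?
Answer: 983/624898767 ≈ 1.5731e-6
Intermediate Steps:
g(X, j) = -2 + (869 + X)/j (g(X, j) = -2 + (X + 869)/(j + (X - X)) = -2 + (869 + X)/(j + 0) = -2 + (869 + X)/j)
1/(g(-117, 983) + 635707) = 1/((869 - 117 - 2*983)/983 + 635707) = 1/((869 - 117 - 1966)/983 + 635707) = 1/((1/983)*(-1214) + 635707) = 1/(-1214/983 + 635707) = 1/(624898767/983) = 983/624898767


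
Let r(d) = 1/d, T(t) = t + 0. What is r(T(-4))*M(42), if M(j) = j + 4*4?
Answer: -29/2 ≈ -14.500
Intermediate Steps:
T(t) = t
r(d) = 1/d
M(j) = 16 + j (M(j) = j + 16 = 16 + j)
r(T(-4))*M(42) = (16 + 42)/(-4) = -¼*58 = -29/2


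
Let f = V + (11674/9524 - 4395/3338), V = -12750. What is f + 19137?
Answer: 25380867772/3973889 ≈ 6386.9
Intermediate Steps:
f = -50667446021/3973889 (f = -12750 + (11674/9524 - 4395/3338) = -12750 + (11674*(1/9524) - 4395*1/3338) = -12750 + (5837/4762 - 4395/3338) = -12750 - 361271/3973889 = -50667446021/3973889 ≈ -12750.)
f + 19137 = -50667446021/3973889 + 19137 = 25380867772/3973889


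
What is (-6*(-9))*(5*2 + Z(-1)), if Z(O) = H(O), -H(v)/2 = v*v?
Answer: 432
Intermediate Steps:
H(v) = -2*v**2 (H(v) = -2*v*v = -2*v**2)
Z(O) = -2*O**2
(-6*(-9))*(5*2 + Z(-1)) = (-6*(-9))*(5*2 - 2*(-1)**2) = 54*(10 - 2*1) = 54*(10 - 2) = 54*8 = 432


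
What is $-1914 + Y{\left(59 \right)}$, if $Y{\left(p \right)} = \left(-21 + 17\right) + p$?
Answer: $-1859$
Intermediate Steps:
$Y{\left(p \right)} = -4 + p$
$-1914 + Y{\left(59 \right)} = -1914 + \left(-4 + 59\right) = -1914 + 55 = -1859$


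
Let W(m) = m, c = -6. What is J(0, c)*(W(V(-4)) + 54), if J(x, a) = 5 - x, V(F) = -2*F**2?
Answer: 110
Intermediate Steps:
J(0, c)*(W(V(-4)) + 54) = (5 - 1*0)*(-2*(-4)**2 + 54) = (5 + 0)*(-2*16 + 54) = 5*(-32 + 54) = 5*22 = 110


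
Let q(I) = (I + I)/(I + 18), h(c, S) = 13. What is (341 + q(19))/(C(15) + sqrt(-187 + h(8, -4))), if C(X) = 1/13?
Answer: 164515/1088059 - 2138695*I*sqrt(174)/1088059 ≈ 0.1512 - 25.928*I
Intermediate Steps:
C(X) = 1/13
q(I) = 2*I/(18 + I) (q(I) = (2*I)/(18 + I) = 2*I/(18 + I))
(341 + q(19))/(C(15) + sqrt(-187 + h(8, -4))) = (341 + 2*19/(18 + 19))/(1/13 + sqrt(-187 + 13)) = (341 + 2*19/37)/(1/13 + sqrt(-174)) = (341 + 2*19*(1/37))/(1/13 + I*sqrt(174)) = (341 + 38/37)/(1/13 + I*sqrt(174)) = 12655/(37*(1/13 + I*sqrt(174)))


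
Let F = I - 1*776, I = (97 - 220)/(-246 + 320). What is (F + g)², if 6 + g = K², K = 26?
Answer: 63473089/5476 ≈ 11591.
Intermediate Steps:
I = -123/74 ≈ -1.6622
g = 670 (g = -6 + 26² = -6 + 676 = 670)
F = -57547/74 (F = -123/74 - 1*776 = -123/74 - 776 = -57547/74 ≈ -777.66)
(F + g)² = (-57547/74 + 670)² = (-7967/74)² = 63473089/5476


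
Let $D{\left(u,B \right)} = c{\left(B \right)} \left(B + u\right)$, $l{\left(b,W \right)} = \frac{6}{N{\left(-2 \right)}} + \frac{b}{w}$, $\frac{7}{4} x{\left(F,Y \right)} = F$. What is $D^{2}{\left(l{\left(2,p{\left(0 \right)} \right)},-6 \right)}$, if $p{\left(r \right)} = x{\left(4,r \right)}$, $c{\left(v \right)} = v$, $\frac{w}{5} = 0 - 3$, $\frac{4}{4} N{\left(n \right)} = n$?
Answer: $\frac{75076}{25} \approx 3003.0$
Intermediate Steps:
$N{\left(n \right)} = n$
$w = -15$ ($w = 5 \left(0 - 3\right) = 5 \left(-3\right) = -15$)
$x{\left(F,Y \right)} = \frac{4 F}{7}$
$p{\left(r \right)} = \frac{16}{7}$ ($p{\left(r \right)} = \frac{4}{7} \cdot 4 = \frac{16}{7}$)
$l{\left(b,W \right)} = -3 - \frac{b}{15}$ ($l{\left(b,W \right)} = \frac{6}{-2} + \frac{b}{-15} = 6 \left(- \frac{1}{2}\right) + b \left(- \frac{1}{15}\right) = -3 - \frac{b}{15}$)
$D{\left(u,B \right)} = B \left(B + u\right)$
$D^{2}{\left(l{\left(2,p{\left(0 \right)} \right)},-6 \right)} = \left(- 6 \left(-6 - \frac{47}{15}\right)\right)^{2} = \left(\left(-6\right) \left(- \frac{137}{15}\right)\right)^{2} = \left(\frac{274}{5}\right)^{2} = \frac{75076}{25}$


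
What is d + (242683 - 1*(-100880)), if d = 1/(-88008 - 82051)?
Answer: 58425980216/170059 ≈ 3.4356e+5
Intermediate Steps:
d = -1/170059 (d = 1/(-170059) = -1/170059 ≈ -5.8803e-6)
d + (242683 - 1*(-100880)) = -1/170059 + (242683 - 1*(-100880)) = -1/170059 + (242683 + 100880) = -1/170059 + 343563 = 58425980216/170059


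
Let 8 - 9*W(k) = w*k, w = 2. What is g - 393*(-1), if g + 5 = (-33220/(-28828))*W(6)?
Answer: 25133624/64863 ≈ 387.49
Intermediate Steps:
W(k) = 8/9 - 2*k/9
g = -357535/64863 (g = -5 + (-33220/(-28828))*(8/9 - 2/9*6) = -5 + (-33220*(-1/28828))*(8/9 - 4/3) = -5 + (8305/7207)*(-4/9) = -5 - 33220/64863 = -357535/64863 ≈ -5.5122)
g - 393*(-1) = -357535/64863 - 393*(-1) = -357535/64863 - 1*(-393) = -357535/64863 + 393 = 25133624/64863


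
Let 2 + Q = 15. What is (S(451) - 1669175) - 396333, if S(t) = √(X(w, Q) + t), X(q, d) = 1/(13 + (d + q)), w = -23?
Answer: -2065508 + √4062/3 ≈ -2.0655e+6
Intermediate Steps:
Q = 13 (Q = -2 + 15 = 13)
X(q, d) = 1/(13 + d + q)
S(t) = √(⅓ + t) (S(t) = √(1/(13 + 13 - 23) + t) = √(1/3 + t) = √(⅓ + t))
(S(451) - 1669175) - 396333 = (√(3 + 9*451)/3 - 1669175) - 396333 = (√(3 + 4059)/3 - 1669175) - 396333 = (√4062/3 - 1669175) - 396333 = (-1669175 + √4062/3) - 396333 = -2065508 + √4062/3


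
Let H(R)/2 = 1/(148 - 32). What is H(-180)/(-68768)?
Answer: -1/3988544 ≈ -2.5072e-7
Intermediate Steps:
H(R) = 1/58 (H(R) = 2/(148 - 32) = 2/116 = 2*(1/116) = 1/58)
H(-180)/(-68768) = (1/58)/(-68768) = (1/58)*(-1/68768) = -1/3988544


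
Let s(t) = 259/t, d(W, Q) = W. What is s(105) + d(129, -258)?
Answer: 1972/15 ≈ 131.47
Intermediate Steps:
s(105) + d(129, -258) = 259/105 + 129 = 259*(1/105) + 129 = 37/15 + 129 = 1972/15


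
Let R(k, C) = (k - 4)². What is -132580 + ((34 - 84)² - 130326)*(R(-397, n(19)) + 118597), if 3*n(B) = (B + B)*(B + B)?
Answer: -35714461328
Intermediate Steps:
n(B) = 4*B²/3 (n(B) = ((B + B)*(B + B))/3 = ((2*B)*(2*B))/3 = (4*B²)/3 = 4*B²/3)
R(k, C) = (-4 + k)²
-132580 + ((34 - 84)² - 130326)*(R(-397, n(19)) + 118597) = -132580 + ((34 - 84)² - 130326)*((-4 - 397)² + 118597) = -132580 + ((-50)² - 130326)*((-401)² + 118597) = -132580 + (2500 - 130326)*(160801 + 118597) = -132580 - 127826*279398 = -132580 - 35714328748 = -35714461328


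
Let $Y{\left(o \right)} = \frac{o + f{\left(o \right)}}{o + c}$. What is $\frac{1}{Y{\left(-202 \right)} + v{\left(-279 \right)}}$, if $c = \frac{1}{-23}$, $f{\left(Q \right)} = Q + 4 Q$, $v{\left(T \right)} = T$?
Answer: $- \frac{1549}{422879} \approx -0.003663$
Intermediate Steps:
$f{\left(Q \right)} = 5 Q$
$c = - \frac{1}{23} \approx -0.043478$
$Y{\left(o \right)} = \frac{6 o}{- \frac{1}{23} + o}$ ($Y{\left(o \right)} = \frac{o + 5 o}{o - \frac{1}{23}} = \frac{6 o}{- \frac{1}{23} + o}$)
$\frac{1}{Y{\left(-202 \right)} + v{\left(-279 \right)}} = \frac{1}{138 \left(-202\right) \frac{1}{-1 + 23 \left(-202\right)} - 279} = \frac{1}{138 \left(-202\right) \frac{1}{-1 - 4646} - 279} = \frac{1}{138 \left(-202\right) \frac{1}{-4647} - 279} = \frac{1}{138 \left(-202\right) \left(- \frac{1}{4647}\right) - 279} = \frac{1}{\frac{9292}{1549} - 279} = \frac{1}{- \frac{422879}{1549}} = - \frac{1549}{422879}$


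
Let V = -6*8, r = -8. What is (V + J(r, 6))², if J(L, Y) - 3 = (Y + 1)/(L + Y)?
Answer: 9409/4 ≈ 2352.3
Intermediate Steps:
J(L, Y) = 3 + (1 + Y)/(L + Y) (J(L, Y) = 3 + (Y + 1)/(L + Y) = 3 + (1 + Y)/(L + Y))
V = -48
(V + J(r, 6))² = (-48 + (1 + 3*(-8) + 4*6)/(-8 + 6))² = (-48 + (1 - 24 + 24)/(-2))² = (-48 - ½*1)² = (-48 - ½)² = (-97/2)² = 9409/4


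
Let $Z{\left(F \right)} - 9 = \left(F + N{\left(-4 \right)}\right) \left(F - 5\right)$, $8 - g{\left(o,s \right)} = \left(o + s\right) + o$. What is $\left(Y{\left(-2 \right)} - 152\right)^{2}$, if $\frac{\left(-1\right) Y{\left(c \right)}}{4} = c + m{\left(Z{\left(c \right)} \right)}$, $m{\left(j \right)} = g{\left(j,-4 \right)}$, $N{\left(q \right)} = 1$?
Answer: $4096$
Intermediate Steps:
$g{\left(o,s \right)} = 8 - s - 2 o$ ($g{\left(o,s \right)} = 8 - \left(\left(o + s\right) + o\right) = 8 - \left(s + 2 o\right) = 8 - s - 2 o$)
$Z{\left(F \right)} = 9 + \left(1 + F\right) \left(-5 + F\right)$ ($Z{\left(F \right)} = 9 + \left(F + 1\right) \left(F - 5\right) = 9 + \left(1 + F\right) \left(-5 + F\right)$)
$m{\left(j \right)} = 12 - 2 j$ ($m{\left(j \right)} = 8 - -4 - 2 j = 8 + 4 - 2 j = 12 - 2 j$)
$Y{\left(c \right)} = -16 - 36 c + 8 c^{2}$ ($Y{\left(c \right)} = - 4 \left(c - \left(-12 + 2 \left(4 + c^{2} - 4 c\right)\right)\right) = - 4 \left(c - \left(-4 - 8 c + 2 c^{2}\right)\right) = - 4 \left(c + \left(4 - 2 c^{2} + 8 c\right)\right) = - 4 \left(4 - 2 c^{2} + 9 c\right) = -16 - 36 c + 8 c^{2}$)
$\left(Y{\left(-2 \right)} - 152\right)^{2} = \left(\left(-16 - -72 + 8 \left(-2\right)^{2}\right) - 152\right)^{2} = \left(\left(-16 + 72 + 8 \cdot 4\right) - 152\right)^{2} = \left(\left(-16 + 72 + 32\right) - 152\right)^{2} = \left(88 - 152\right)^{2} = \left(-64\right)^{2} = 4096$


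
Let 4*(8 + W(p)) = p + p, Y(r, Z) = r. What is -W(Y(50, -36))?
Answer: -17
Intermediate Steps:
W(p) = -8 + p/2 (W(p) = -8 + (p + p)/4 = -8 + (2*p)/4 = -8 + p/2)
-W(Y(50, -36)) = -(-8 + (1/2)*50) = -(-8 + 25) = -1*17 = -17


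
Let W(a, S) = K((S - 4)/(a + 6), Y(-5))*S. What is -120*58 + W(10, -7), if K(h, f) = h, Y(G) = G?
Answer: -111283/16 ≈ -6955.2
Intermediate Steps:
W(a, S) = S*(-4 + S)/(6 + a) (W(a, S) = ((S - 4)/(a + 6))*S = ((-4 + S)/(6 + a))*S = S*(-4 + S)/(6 + a))
-120*58 + W(10, -7) = -120*58 - 7*(-4 - 7)/(6 + 10) = -6960 - 7*(-11)/16 = -6960 - 7*1/16*(-11) = -6960 + 77/16 = -111283/16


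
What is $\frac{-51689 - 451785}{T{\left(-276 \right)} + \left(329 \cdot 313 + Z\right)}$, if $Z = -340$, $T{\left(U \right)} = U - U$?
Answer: $- \frac{503474}{102637} \approx -4.9054$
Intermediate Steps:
$T{\left(U \right)} = 0$
$\frac{-51689 - 451785}{T{\left(-276 \right)} + \left(329 \cdot 313 + Z\right)} = \frac{-51689 - 451785}{0 + \left(329 \cdot 313 - 340\right)} = - \frac{503474}{0 + \left(102977 - 340\right)} = - \frac{503474}{0 + 102637} = - \frac{503474}{102637}$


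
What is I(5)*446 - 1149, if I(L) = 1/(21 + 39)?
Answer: -34247/30 ≈ -1141.6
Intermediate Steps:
I(L) = 1/60
I(5)*446 - 1149 = (1/60)*446 - 1149 = 223/30 - 1149 = -34247/30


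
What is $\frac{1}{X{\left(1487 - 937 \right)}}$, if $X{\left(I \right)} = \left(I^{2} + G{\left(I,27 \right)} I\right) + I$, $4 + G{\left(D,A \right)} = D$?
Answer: $\frac{1}{603350} \approx 1.6574 \cdot 10^{-6}$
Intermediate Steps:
$G{\left(D,A \right)} = -4 + D$
$X{\left(I \right)} = I + I^{2} + I \left(-4 + I\right)$ ($X{\left(I \right)} = \left(I^{2} + \left(-4 + I\right) I\right) + I = \left(I^{2} + I \left(-4 + I\right)\right) + I = I + I^{2} + I \left(-4 + I\right)$)
$\frac{1}{X{\left(1487 - 937 \right)}} = \frac{1}{\left(1487 - 937\right) \left(-3 + 2 \left(1487 - 937\right)\right)} = \frac{1}{550 \left(-3 + 2 \cdot 550\right)} = \frac{1}{550 \left(-3 + 1100\right)} = \frac{1}{550 \cdot 1097} = \frac{1}{603350}$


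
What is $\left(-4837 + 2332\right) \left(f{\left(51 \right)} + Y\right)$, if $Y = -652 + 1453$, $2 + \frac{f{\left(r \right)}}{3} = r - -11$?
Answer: $-2457405$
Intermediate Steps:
$f{\left(r \right)} = 27 + 3 r$ ($f{\left(r \right)} = -6 + 3 \left(r - -11\right) = -6 + 3 \left(r + 11\right) = -6 + 3 \left(11 + r\right) = -6 + \left(33 + 3 r\right) = 27 + 3 r$)
$Y = 801$
$\left(-4837 + 2332\right) \left(f{\left(51 \right)} + Y\right) = \left(-4837 + 2332\right) \left(\left(27 + 3 \cdot 51\right) + 801\right) = - 2505 \left(\left(27 + 153\right) + 801\right) = - 2505 \left(180 + 801\right) = \left(-2505\right) 981 = -2457405$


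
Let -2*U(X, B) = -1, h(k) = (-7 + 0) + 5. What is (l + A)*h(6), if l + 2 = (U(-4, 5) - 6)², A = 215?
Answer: -973/2 ≈ -486.50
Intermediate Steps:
h(k) = -2 (h(k) = -7 + 5 = -2)
U(X, B) = ½ (U(X, B) = -½*(-1) = ½)
l = 113/4 (l = -2 + (½ - 6)² = -2 + (-11/2)² = -2 + 121/4 = 113/4 ≈ 28.250)
(l + A)*h(6) = (113/4 + 215)*(-2) = (973/4)*(-2) = -973/2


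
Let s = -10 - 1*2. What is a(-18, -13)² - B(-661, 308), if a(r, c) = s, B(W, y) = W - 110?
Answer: 915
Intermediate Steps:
s = -12 (s = -10 - 2 = -12)
B(W, y) = -110 + W
a(r, c) = -12
a(-18, -13)² - B(-661, 308) = (-12)² - (-110 - 661) = 144 - 1*(-771) = 144 + 771 = 915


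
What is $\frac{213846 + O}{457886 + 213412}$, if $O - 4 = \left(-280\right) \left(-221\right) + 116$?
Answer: $\frac{137923}{335649} \approx 0.41091$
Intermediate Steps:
$O = 62000$ ($O = 4 + \left(\left(-280\right) \left(-221\right) + 116\right) = 4 + \left(61880 + 116\right) = 4 + 61996 = 62000$)
$\frac{213846 + O}{457886 + 213412} = \frac{213846 + 62000}{457886 + 213412} = \frac{275846}{671298} = 275846 \cdot \frac{1}{671298} = \frac{137923}{335649}$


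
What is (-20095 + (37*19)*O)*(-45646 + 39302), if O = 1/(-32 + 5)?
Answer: 3446492192/27 ≈ 1.2765e+8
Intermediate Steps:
O = -1/27 (O = 1/(-27) = -1/27 ≈ -0.037037)
(-20095 + (37*19)*O)*(-45646 + 39302) = (-20095 + (37*19)*(-1/27))*(-45646 + 39302) = (-20095 + 703*(-1/27))*(-6344) = (-20095 - 703/27)*(-6344) = -543268/27*(-6344) = 3446492192/27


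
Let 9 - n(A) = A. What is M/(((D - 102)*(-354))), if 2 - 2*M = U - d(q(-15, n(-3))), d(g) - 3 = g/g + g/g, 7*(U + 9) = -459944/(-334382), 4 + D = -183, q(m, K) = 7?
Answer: 1541285/19955416187 ≈ 7.7236e-5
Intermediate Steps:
n(A) = 9 - A
D = -187 (D = -4 - 183 = -187)
U = -10303061/1170337 (U = -9 + (-459944/(-334382))/7 = -9 + (-459944*(-1/334382))/7 = -9 + (1/7)*(229972/167191) = -9 + 229972/1170337 = -10303061/1170337 ≈ -8.8035)
d(g) = 5 (d(g) = 3 + (g/g + g/g) = 3 + (1 + 1) = 3 + 2 = 5)
M = 9247710/1170337 (M = 1 - (-10303061/1170337 - 1*5)/2 = 1 - (-10303061/1170337 - 5)/2 = 1 - 1/2*(-16154746/1170337) = 1 + 8077373/1170337 = 9247710/1170337 ≈ 7.9017)
M/(((D - 102)*(-354))) = 9247710/(1170337*(((-187 - 102)*(-354)))) = 9247710/(1170337*((-289*(-354)))) = (9247710/1170337)/102306 = (9247710/1170337)*(1/102306) = 1541285/19955416187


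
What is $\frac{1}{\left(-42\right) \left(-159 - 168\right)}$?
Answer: $\frac{1}{13734} \approx 7.2812 \cdot 10^{-5}$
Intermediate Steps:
$\frac{1}{\left(-42\right) \left(-159 - 168\right)} = \frac{1}{\left(-42\right) \left(-327\right)} = \frac{1}{13734}$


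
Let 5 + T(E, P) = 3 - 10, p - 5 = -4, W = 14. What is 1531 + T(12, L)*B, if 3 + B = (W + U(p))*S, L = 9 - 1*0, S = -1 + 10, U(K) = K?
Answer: -53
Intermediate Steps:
p = 1 (p = 5 - 4 = 1)
S = 9
L = 9 (L = 9 + 0 = 9)
T(E, P) = -12 (T(E, P) = -5 + (3 - 10) = -5 - 7 = -12)
B = 132 (B = -3 + (14 + 1)*9 = -3 + 15*9 = -3 + 135 = 132)
1531 + T(12, L)*B = 1531 - 12*132 = 1531 - 1584 = -53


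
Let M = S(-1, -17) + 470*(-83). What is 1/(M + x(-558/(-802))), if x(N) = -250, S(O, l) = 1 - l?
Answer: -1/39242 ≈ -2.5483e-5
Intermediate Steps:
M = -38992 (M = (1 - 1*(-17)) + 470*(-83) = (1 + 17) - 39010 = 18 - 39010 = -38992)
1/(M + x(-558/(-802))) = 1/(-38992 - 250) = 1/(-39242) = -1/39242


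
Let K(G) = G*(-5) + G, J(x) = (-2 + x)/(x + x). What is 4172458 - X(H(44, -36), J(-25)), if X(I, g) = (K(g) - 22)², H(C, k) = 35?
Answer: 2607421434/625 ≈ 4.1719e+6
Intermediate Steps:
J(x) = (-2 + x)/(2*x) (J(x) = (-2 + x)/((2*x)) = (-2 + x)*(1/(2*x)) = (-2 + x)/(2*x))
K(G) = -4*G (K(G) = -5*G + G = -4*G)
X(I, g) = (-22 - 4*g)² (X(I, g) = (-4*g - 22)² = (-22 - 4*g)²)
4172458 - X(H(44, -36), J(-25)) = 4172458 - 4*(11 + 2*((½)*(-2 - 25)/(-25)))² = 4172458 - 4*(11 + 2*((½)*(-1/25)*(-27)))² = 4172458 - 4*(11 + 2*(27/50))² = 4172458 - 4*(11 + 27/25)² = 4172458 - 4*(302/25)² = 4172458 - 4*91204/625 = 4172458 - 1*364816/625 = 4172458 - 364816/625 = 2607421434/625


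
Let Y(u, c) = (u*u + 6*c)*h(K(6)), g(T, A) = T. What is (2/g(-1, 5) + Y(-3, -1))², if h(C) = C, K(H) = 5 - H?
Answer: 25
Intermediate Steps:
Y(u, c) = -u² - 6*c (Y(u, c) = (u*u + 6*c)*(5 - 1*6) = (u² + 6*c)*(5 - 6) = (u² + 6*c)*(-1) = -u² - 6*c)
(2/g(-1, 5) + Y(-3, -1))² = (2/(-1) + (-1*(-3)² - 6*(-1)))² = (2*(-1) + (-1*9 + 6))² = (-2 + (-9 + 6))² = (-2 - 3)² = (-5)² = 25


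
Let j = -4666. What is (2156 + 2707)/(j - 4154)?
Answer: -1621/2940 ≈ -0.55136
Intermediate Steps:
(2156 + 2707)/(j - 4154) = (2156 + 2707)/(-4666 - 4154) = 4863/(-8820) = 4863*(-1/8820) = -1621/2940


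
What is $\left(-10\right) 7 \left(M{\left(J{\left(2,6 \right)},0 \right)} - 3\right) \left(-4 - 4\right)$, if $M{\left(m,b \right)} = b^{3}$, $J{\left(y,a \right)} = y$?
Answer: $-1680$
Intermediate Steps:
$\left(-10\right) 7 \left(M{\left(J{\left(2,6 \right)},0 \right)} - 3\right) \left(-4 - 4\right) = \left(-10\right) 7 \left(0^{3} - 3\right) \left(-4 - 4\right) = - 70 \left(0 - 3\right) \left(-8\right) = - 70 \left(\left(-3\right) \left(-8\right)\right) = \left(-70\right) 24 = -1680$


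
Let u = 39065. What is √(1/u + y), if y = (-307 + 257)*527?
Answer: I*√40212055789685/39065 ≈ 162.33*I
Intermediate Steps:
y = -26350 (y = -50*527 = -26350)
√(1/u + y) = √(1/39065 - 26350) = √(-1029362749/39065) = I*√40212055789685/39065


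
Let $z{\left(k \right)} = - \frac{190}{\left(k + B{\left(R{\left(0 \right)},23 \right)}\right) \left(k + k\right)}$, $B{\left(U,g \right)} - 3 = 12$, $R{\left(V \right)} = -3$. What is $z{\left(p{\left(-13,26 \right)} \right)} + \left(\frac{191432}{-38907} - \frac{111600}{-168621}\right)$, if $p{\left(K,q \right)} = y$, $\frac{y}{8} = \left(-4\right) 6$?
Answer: $- \frac{35187000390419}{8257529548224} \approx -4.2612$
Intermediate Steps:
$y = -192$ ($y = 8 \left(\left(-4\right) 6\right) = 8 \left(-24\right) = -192$)
$B{\left(U,g \right)} = 15$ ($B{\left(U,g \right)} = 3 + 12 = 15$)
$p{\left(K,q \right)} = -192$
$z{\left(k \right)} = - \frac{95}{k \left(15 + k\right)}$ ($z{\left(k \right)} = - \frac{190}{\left(k + 15\right) \left(k + k\right)} = - \frac{190}{\left(15 + k\right) 2 k} = - \frac{190}{2 k \left(15 + k\right)} = - 190 \frac{1}{2 k \left(15 + k\right)} = - \frac{95}{k \left(15 + k\right)}$)
$z{\left(p{\left(-13,26 \right)} \right)} + \left(\frac{191432}{-38907} - \frac{111600}{-168621}\right) = - \frac{95}{\left(-192\right) \left(15 - 192\right)} + \left(\frac{191432}{-38907} - \frac{111600}{-168621}\right) = \left(-95\right) \left(- \frac{1}{192}\right) \frac{1}{-177} + \left(191432 \left(- \frac{1}{38907}\right) - - \frac{37200}{56207}\right) = \left(-95\right) \left(- \frac{1}{192}\right) \left(- \frac{1}{177}\right) + \left(- \frac{191432}{38907} + \frac{37200}{56207}\right) = - \frac{95}{33984} - \frac{9312478024}{2186845749} = - \frac{35187000390419}{8257529548224}$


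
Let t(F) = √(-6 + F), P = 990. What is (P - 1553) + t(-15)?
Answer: -563 + I*√21 ≈ -563.0 + 4.5826*I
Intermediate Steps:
(P - 1553) + t(-15) = (990 - 1553) + √(-6 - 15) = -563 + √(-21) = -563 + I*√21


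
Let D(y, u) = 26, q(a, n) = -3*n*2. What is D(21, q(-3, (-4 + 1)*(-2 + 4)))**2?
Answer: 676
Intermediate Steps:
q(a, n) = -6*n
D(21, q(-3, (-4 + 1)*(-2 + 4)))**2 = 26**2 = 676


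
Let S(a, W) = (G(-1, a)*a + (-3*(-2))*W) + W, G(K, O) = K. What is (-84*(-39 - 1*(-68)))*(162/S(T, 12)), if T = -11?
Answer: -394632/95 ≈ -4154.0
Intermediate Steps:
S(a, W) = -a + 7*W (S(a, W) = (-a + (-3*(-2))*W) + W = (-a + 6*W) + W = -a + 7*W)
(-84*(-39 - 1*(-68)))*(162/S(T, 12)) = (-84*(-39 - 1*(-68)))*(162/(-1*(-11) + 7*12)) = (-84*(-39 + 68))*(162/(11 + 84)) = (-84*29)*(162/95) = -394632/95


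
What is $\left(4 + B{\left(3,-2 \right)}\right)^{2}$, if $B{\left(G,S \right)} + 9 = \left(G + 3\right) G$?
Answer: $169$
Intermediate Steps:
$B{\left(G,S \right)} = -9 + G \left(3 + G\right)$ ($B{\left(G,S \right)} = -9 + \left(G + 3\right) G = -9 + \left(3 + G\right) G = -9 + G \left(3 + G\right)$)
$\left(4 + B{\left(3,-2 \right)}\right)^{2} = \left(4 + \left(-9 + 3^{2} + 3 \cdot 3\right)\right)^{2} = \left(4 + \left(-9 + 9 + 9\right)\right)^{2} = \left(4 + 9\right)^{2} = 13^{2} = 169$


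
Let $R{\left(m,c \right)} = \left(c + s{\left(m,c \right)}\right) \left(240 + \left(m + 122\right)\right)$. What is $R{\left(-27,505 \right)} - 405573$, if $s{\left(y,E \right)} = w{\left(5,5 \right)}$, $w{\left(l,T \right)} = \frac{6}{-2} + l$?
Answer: $-235728$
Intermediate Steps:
$w{\left(l,T \right)} = -3 + l$ ($w{\left(l,T \right)} = 6 \left(- \frac{1}{2}\right) + l = -3 + l$)
$s{\left(y,E \right)} = 2$ ($s{\left(y,E \right)} = -3 + 5 = 2$)
$R{\left(m,c \right)} = \left(2 + c\right) \left(362 + m\right)$ ($R{\left(m,c \right)} = \left(c + 2\right) \left(240 + \left(m + 122\right)\right) = \left(2 + c\right) \left(240 + \left(122 + m\right)\right) = \left(2 + c\right) \left(362 + m\right)$)
$R{\left(-27,505 \right)} - 405573 = \left(724 + 2 \left(-27\right) + 362 \cdot 505 + 505 \left(-27\right)\right) - 405573 = \left(724 - 54 + 182810 - 13635\right) - 405573 = 169845 - 405573 = -235728$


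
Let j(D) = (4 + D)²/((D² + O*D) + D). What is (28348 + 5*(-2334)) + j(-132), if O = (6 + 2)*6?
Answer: 45685138/2739 ≈ 16680.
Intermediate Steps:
O = 48 (O = 8*6 = 48)
j(D) = (4 + D)²/(D² + 49*D) (j(D) = (4 + D)²/((D² + 48*D) + D) = (4 + D)²/(D² + 49*D))
(28348 + 5*(-2334)) + j(-132) = (28348 + 5*(-2334)) + (4 - 132)²/((-132)*(49 - 132)) = (28348 - 11670) - 1/132*(-128)²/(-83) = 16678 - 1/132*16384*(-1/83) = 16678 + 4096/2739 = 45685138/2739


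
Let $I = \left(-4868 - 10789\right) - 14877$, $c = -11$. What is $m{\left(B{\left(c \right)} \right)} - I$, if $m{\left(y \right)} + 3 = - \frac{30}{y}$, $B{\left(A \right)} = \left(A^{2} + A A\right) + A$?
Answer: $\frac{2350877}{77} \approx 30531.0$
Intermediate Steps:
$B{\left(A \right)} = A + 2 A^{2}$ ($B{\left(A \right)} = \left(A^{2} + A^{2}\right) + A = 2 A^{2} + A = A + 2 A^{2}$)
$I = -30534$ ($I = -15657 - 14877 = -30534$)
$m{\left(y \right)} = -3 - \frac{30}{y}$
$m{\left(B{\left(c \right)} \right)} - I = \left(-3 - \frac{30}{\left(-11\right) \left(1 + 2 \left(-11\right)\right)}\right) - -30534 = \left(-3 - \frac{30}{\left(-11\right) \left(1 - 22\right)}\right) + 30534 = \left(-3 - \frac{30}{\left(-11\right) \left(-21\right)}\right) + 30534 = \left(-3 - \frac{30}{231}\right) + 30534 = \left(-3 - \frac{10}{77}\right) + 30534 = - \frac{241}{77} + 30534 = \frac{2350877}{77}$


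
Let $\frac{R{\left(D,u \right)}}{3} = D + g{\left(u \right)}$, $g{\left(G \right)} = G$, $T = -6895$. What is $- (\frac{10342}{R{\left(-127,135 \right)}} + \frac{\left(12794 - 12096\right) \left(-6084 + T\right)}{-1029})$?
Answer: $- \frac{38011021}{4116} \approx -9234.9$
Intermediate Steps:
$R{\left(D,u \right)} = 3 D + 3 u$ ($R{\left(D,u \right)} = 3 \left(D + u\right) = 3 D + 3 u$)
$- (\frac{10342}{R{\left(-127,135 \right)}} + \frac{\left(12794 - 12096\right) \left(-6084 + T\right)}{-1029}) = - (\frac{10342}{3 \left(-127\right) + 3 \cdot 135} + \frac{\left(12794 - 12096\right) \left(-6084 - 6895\right)}{-1029}) = - (\frac{10342}{-381 + 405} + 698 \left(-12979\right) \left(- \frac{1}{1029}\right)) = - (\frac{10342}{24} - - \frac{9059342}{1029}) = - (10342 \cdot \frac{1}{24} + \frac{9059342}{1029}) = - (\frac{5171}{12} + \frac{9059342}{1029}) = \left(-1\right) \frac{38011021}{4116} = - \frac{38011021}{4116}$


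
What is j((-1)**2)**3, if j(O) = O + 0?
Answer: 1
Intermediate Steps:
j(O) = O
j((-1)**2)**3 = ((-1)**2)**3 = 1**3 = 1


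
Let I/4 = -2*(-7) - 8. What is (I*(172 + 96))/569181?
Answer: 2144/189727 ≈ 0.011300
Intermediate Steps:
I = 24 (I = 4*(-2*(-7) - 8) = 4*(14 - 8) = 4*6 = 24)
(I*(172 + 96))/569181 = (24*(172 + 96))/569181 = (24*268)*(1/569181) = 6432*(1/569181) = 2144/189727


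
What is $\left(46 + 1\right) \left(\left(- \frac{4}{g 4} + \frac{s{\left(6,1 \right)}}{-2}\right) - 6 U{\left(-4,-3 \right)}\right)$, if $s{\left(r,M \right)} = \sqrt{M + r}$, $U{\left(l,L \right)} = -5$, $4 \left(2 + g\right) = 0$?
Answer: $\frac{2867}{2} - \frac{47 \sqrt{7}}{2} \approx 1371.3$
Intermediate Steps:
$g = -2$ ($g = -2 + \frac{1}{4} \cdot 0 = -2 + 0 = -2$)
$\left(46 + 1\right) \left(\left(- \frac{4}{g 4} + \frac{s{\left(6,1 \right)}}{-2}\right) - 6 U{\left(-4,-3 \right)}\right) = \left(46 + 1\right) \left(\left(- \frac{4}{\left(-2\right) 4} + \frac{\sqrt{1 + 6}}{-2}\right) - -30\right) = 47 \left(\left(- \frac{4}{-8} + \sqrt{7} \left(- \frac{1}{2}\right)\right) + 30\right) = 47 \left(\left(\left(-4\right) \left(- \frac{1}{8}\right) - \frac{\sqrt{7}}{2}\right) + 30\right) = 47 \left(\left(\frac{1}{2} - \frac{\sqrt{7}}{2}\right) + 30\right) = 47 \left(\frac{61}{2} - \frac{\sqrt{7}}{2}\right) = \frac{2867}{2} - \frac{47 \sqrt{7}}{2}$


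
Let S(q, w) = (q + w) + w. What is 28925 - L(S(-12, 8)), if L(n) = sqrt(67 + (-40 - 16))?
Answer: 28925 - sqrt(11) ≈ 28922.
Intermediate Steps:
S(q, w) = q + 2*w
L(n) = sqrt(11) (L(n) = sqrt(67 - 56) = sqrt(11))
28925 - L(S(-12, 8)) = 28925 - sqrt(11)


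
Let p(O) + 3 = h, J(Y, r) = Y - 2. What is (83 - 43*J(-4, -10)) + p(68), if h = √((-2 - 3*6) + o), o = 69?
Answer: 345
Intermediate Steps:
J(Y, r) = -2 + Y
h = 7 (h = √((-2 - 3*6) + 69) = √((-2 - 18) + 69) = √(-20 + 69) = √49 = 7)
p(O) = 4 (p(O) = -3 + 7 = 4)
(83 - 43*J(-4, -10)) + p(68) = (83 - 43*(-2 - 4)) + 4 = (83 - 43*(-6)) + 4 = (83 + 258) + 4 = 341 + 4 = 345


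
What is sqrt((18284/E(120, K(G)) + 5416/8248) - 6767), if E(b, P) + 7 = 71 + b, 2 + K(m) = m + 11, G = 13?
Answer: I*sqrt(14995527297974)/47426 ≈ 81.651*I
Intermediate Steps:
K(m) = 9 + m (K(m) = -2 + (m + 11) = -2 + (11 + m) = 9 + m)
E(b, P) = 64 + b (E(b, P) = -7 + (71 + b) = 64 + b)
sqrt((18284/E(120, K(G)) + 5416/8248) - 6767) = sqrt((18284/(64 + 120) + 5416/8248) - 6767) = sqrt((18284/184 + 5416*(1/8248)) - 6767) = sqrt((18284*(1/184) + 677/1031) - 6767) = sqrt((4571/46 + 677/1031) - 6767) = sqrt(4743843/47426 - 6767) = sqrt(-316187899/47426) = I*sqrt(14995527297974)/47426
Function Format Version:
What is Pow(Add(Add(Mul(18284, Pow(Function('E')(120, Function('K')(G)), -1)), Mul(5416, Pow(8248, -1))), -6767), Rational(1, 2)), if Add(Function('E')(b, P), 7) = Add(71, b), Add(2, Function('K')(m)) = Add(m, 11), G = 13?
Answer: Mul(Rational(1, 47426), I, Pow(14995527297974, Rational(1, 2))) ≈ Mul(81.651, I)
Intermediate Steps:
Function('K')(m) = Add(9, m) (Function('K')(m) = Add(-2, Add(m, 11)) = Add(-2, Add(11, m)) = Add(9, m))
Function('E')(b, P) = Add(64, b) (Function('E')(b, P) = Add(-7, Add(71, b)) = Add(64, b))
Pow(Add(Add(Mul(18284, Pow(Function('E')(120, Function('K')(G)), -1)), Mul(5416, Pow(8248, -1))), -6767), Rational(1, 2)) = Pow(Add(Add(Mul(18284, Pow(Add(64, 120), -1)), Mul(5416, Pow(8248, -1))), -6767), Rational(1, 2)) = Pow(Add(Add(Mul(18284, Pow(184, -1)), Mul(5416, Rational(1, 8248))), -6767), Rational(1, 2)) = Pow(Add(Add(Mul(18284, Rational(1, 184)), Rational(677, 1031)), -6767), Rational(1, 2)) = Pow(Add(Add(Rational(4571, 46), Rational(677, 1031)), -6767), Rational(1, 2)) = Pow(Add(Rational(4743843, 47426), -6767), Rational(1, 2)) = Pow(Rational(-316187899, 47426), Rational(1, 2)) = Mul(Rational(1, 47426), I, Pow(14995527297974, Rational(1, 2)))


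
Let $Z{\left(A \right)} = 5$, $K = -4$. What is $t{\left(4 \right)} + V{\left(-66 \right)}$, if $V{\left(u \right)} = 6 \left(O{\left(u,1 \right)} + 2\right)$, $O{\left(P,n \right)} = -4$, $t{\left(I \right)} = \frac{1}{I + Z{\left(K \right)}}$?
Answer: $- \frac{107}{9} \approx -11.889$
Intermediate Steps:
$t{\left(I \right)} = \frac{1}{5 + I}$ ($t{\left(I \right)} = \frac{1}{I + 5} = \frac{1}{5 + I}$)
$V{\left(u \right)} = -12$ ($V{\left(u \right)} = 6 \left(-4 + 2\right) = 6 \left(-2\right) = -12$)
$t{\left(4 \right)} + V{\left(-66 \right)} = \frac{1}{5 + 4} - 12 = \frac{1}{9} - 12 = - \frac{107}{9}$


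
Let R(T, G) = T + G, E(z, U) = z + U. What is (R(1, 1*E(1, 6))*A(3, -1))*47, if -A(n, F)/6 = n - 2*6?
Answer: 20304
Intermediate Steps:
A(n, F) = 72 - 6*n (A(n, F) = -6*(n - 2*6) = -6*(n - 12) = -6*(-12 + n) = 72 - 6*n)
E(z, U) = U + z
R(T, G) = G + T
(R(1, 1*E(1, 6))*A(3, -1))*47 = ((1*(6 + 1) + 1)*(72 - 6*3))*47 = ((1*7 + 1)*(72 - 18))*47 = ((7 + 1)*54)*47 = (8*54)*47 = 432*47 = 20304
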